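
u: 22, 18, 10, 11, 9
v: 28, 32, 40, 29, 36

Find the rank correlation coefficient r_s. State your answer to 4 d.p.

-0.8000

Rank u: 5, 4, 2, 3, 1
Rank v: 1, 3, 5, 2, 4
d = rank(u) − rank(v): 4, 1, -3, 1, -3; Σd² = 36
ρ = 1 − 6Σd² / [n(n²−1)] = 1 − 6×36 / (5×24) = 1 − 216/120 ≈ -0.8000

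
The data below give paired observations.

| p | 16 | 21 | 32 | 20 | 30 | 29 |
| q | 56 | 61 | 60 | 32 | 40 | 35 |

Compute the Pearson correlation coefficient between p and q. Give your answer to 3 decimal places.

-0.125

n = 6, Σp = 148, Σq = 284, Σp² = 3862, Σq² = 14306, Σpq = 6952
nΣpq − ΣpΣq = 41712 − 42032 = -320
nΣp² − (Σp)² = 23172 − 21904 = 1268; nΣq² − (Σq)² = 85836 − 80656 = 5180
r = -320 / √(1268 × 5180) = -320 / 2562.8578 ≈ -0.125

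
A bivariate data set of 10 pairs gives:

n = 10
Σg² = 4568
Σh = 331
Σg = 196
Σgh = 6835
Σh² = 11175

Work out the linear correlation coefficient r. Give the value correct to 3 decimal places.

r = (nΣgh − ΣgΣh) / √[(nΣg² − (Σg)²)(nΣh² − (Σh)²)]
Numerator: 10×6835 − 196×331 = 3474
Denominator: √[(45680 − 38416)(111750 − 109561)] = √[7264 × 2189] = 3987.5928
r = 3474 / 3987.5928 ≈ 0.871

0.871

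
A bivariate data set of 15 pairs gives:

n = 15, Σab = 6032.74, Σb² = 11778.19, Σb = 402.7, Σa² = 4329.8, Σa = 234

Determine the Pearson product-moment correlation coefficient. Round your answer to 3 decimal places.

r = (nΣab − ΣaΣb) / √[(nΣa² − (Σa)²)(nΣb² − (Σb)²)]
Numerator: 15×6032.74 − 234×402.7 = -3740.7
Denominator: √[(64947 − 54756)(176672.85 − 162167.29)] = √[10191 × 14505.56] = 12158.3783
r = -3740.7 / 12158.3783 ≈ -0.308

-0.308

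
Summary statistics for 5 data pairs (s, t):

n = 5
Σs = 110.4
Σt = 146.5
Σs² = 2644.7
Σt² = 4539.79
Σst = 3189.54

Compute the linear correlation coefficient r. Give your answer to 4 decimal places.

r = (nΣst − ΣsΣt) / √[(nΣs² − (Σs)²)(nΣt² − (Σt)²)]
Numerator: 5×3189.54 − 110.4×146.5 = -225.9
Denominator: √[(13223.5 − 12188.16)(22698.95 − 21462.25)] = √[1035.34 × 1236.7] = 1131.5498
r = -225.9 / 1131.5498 ≈ -0.1996

-0.1996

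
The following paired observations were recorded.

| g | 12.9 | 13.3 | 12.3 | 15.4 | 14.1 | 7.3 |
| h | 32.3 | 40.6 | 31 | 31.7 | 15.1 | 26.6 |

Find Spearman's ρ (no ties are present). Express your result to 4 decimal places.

0.1429

Rank g: 3, 4, 2, 6, 5, 1
Rank h: 5, 6, 3, 4, 1, 2
d = rank(g) − rank(h): -2, -2, -1, 2, 4, -1; Σd² = 30
ρ = 1 − 6Σd² / [n(n²−1)] = 1 − 6×30 / (6×35) = 1 − 180/210 ≈ 0.1429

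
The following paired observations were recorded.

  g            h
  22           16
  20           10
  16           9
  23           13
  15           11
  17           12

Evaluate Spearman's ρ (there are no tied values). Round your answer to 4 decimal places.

0.6571

Rank g: 5, 4, 2, 6, 1, 3
Rank h: 6, 2, 1, 5, 3, 4
d = rank(g) − rank(h): -1, 2, 1, 1, -2, -1; Σd² = 12
ρ = 1 − 6Σd² / [n(n²−1)] = 1 − 6×12 / (6×35) = 1 − 72/210 ≈ 0.6571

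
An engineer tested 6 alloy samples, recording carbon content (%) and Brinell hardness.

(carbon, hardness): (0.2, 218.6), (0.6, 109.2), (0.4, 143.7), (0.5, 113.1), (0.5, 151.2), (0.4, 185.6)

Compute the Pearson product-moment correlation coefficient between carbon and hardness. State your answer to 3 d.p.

-0.905

n = 6, Σx = 2.6, Σy = 921.4, Σx² = 1.22, Σy² = 150460.7, Σxy = 373.11
nΣxy − ΣxΣy = 2238.66 − 2395.64 = -156.98
nΣx² − (Σx)² = 7.32 − 6.76 = 0.56; nΣy² − (Σy)² = 902764.2 − 848977.96 = 53786.24
r = -156.98 / √(0.56 × 53786.24) = -156.98 / 173.5520 ≈ -0.905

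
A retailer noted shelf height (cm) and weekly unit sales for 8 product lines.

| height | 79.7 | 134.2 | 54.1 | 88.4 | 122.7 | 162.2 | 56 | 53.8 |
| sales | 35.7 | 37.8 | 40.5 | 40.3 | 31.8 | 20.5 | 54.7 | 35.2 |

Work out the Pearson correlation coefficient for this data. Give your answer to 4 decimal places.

n = 8, Σx = 751.1, Σy = 296.5, Σx² = 82497.67, Σy² = 11630.29, Σxy = 25855.54
nΣxy − ΣxΣy = 206844.32 − 222701.15 = -15856.83
nΣx² − (Σx)² = 659981.36 − 564151.21 = 95830.15; nΣy² − (Σy)² = 93042.32 − 87912.25 = 5130.07
r = -15856.83 / √(95830.15 × 5130.07) = -15856.83 / 22172.4013 ≈ -0.7152

-0.7152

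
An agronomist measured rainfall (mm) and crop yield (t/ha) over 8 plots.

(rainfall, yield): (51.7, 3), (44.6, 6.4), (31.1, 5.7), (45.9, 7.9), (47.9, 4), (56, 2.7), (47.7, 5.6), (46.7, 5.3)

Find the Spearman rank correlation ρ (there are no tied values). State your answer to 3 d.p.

Rank rainfall: 7, 2, 1, 3, 6, 8, 5, 4
Rank yield: 2, 7, 6, 8, 3, 1, 5, 4
d = rank(rainfall) − rank(yield): 5, -5, -5, -5, 3, 7, 0, 0; Σd² = 158
ρ = 1 − 6Σd² / [n(n²−1)] = 1 − 6×158 / (8×63) = 1 − 948/504 ≈ -0.881

-0.881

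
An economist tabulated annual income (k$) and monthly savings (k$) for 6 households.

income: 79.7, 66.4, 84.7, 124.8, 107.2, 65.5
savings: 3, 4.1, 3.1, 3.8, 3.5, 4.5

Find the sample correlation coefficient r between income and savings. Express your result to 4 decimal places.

-0.2772

n = 6, Σx = 528.3, Σy = 22, Σx² = 49292.27, Σy² = 82.36, Σxy = 1918.1
nΣxy − ΣxΣy = 11508.6 − 11622.6 = -114
nΣx² − (Σx)² = 295753.62 − 279100.89 = 16652.73; nΣy² − (Σy)² = 494.16 − 484 = 10.16
r = -114 / √(16652.73 × 10.16) = -114 / 411.3292 ≈ -0.2772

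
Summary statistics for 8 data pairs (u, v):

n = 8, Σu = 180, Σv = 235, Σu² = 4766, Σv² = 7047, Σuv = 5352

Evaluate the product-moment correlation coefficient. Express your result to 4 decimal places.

r = (nΣuv − ΣuΣv) / √[(nΣu² − (Σu)²)(nΣv² − (Σv)²)]
Numerator: 8×5352 − 180×235 = 516
Denominator: √[(38128 − 32400)(56376 − 55225)] = √[5728 × 1151] = 2567.6698
r = 516 / 2567.6698 ≈ 0.2010

0.2010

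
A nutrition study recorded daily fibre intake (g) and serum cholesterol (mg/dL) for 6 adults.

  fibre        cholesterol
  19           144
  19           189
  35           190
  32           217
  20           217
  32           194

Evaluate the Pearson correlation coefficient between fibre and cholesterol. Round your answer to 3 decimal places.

0.347

n = 6, Σx = 157, Σy = 1151, Σx² = 4395, Σy² = 224371, Σxy = 30469
nΣxy − ΣxΣy = 182814 − 180707 = 2107
nΣx² − (Σx)² = 26370 − 24649 = 1721; nΣy² − (Σy)² = 1346226 − 1324801 = 21425
r = 2107 / √(1721 × 21425) = 2107 / 6072.2669 ≈ 0.347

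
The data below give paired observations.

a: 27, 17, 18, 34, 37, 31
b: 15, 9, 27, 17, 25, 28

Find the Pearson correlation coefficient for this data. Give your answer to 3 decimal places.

n = 6, Σa = 164, Σb = 121, Σa² = 4828, Σb² = 2733, Σab = 3415
nΣab − ΣaΣb = 20490 − 19844 = 646
nΣa² − (Σa)² = 28968 − 26896 = 2072; nΣb² − (Σb)² = 16398 − 14641 = 1757
r = 646 / √(2072 × 1757) = 646 / 1908.0105 ≈ 0.339

0.339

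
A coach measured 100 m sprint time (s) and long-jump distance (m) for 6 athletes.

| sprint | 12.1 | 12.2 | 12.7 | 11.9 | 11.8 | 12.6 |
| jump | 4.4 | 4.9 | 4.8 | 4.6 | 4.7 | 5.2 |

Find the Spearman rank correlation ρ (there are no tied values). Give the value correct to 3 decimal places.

0.600

Rank sprint: 3, 4, 6, 2, 1, 5
Rank jump: 1, 5, 4, 2, 3, 6
d = rank(sprint) − rank(jump): 2, -1, 2, 0, -2, -1; Σd² = 14
ρ = 1 − 6Σd² / [n(n²−1)] = 1 − 6×14 / (6×35) = 1 − 84/210 ≈ 0.600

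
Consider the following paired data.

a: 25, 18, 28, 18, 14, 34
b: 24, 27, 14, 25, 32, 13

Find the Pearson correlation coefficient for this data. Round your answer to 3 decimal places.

-0.941

n = 6, Σa = 137, Σb = 135, Σa² = 3409, Σb² = 3319, Σab = 2818
nΣab − ΣaΣb = 16908 − 18495 = -1587
nΣa² − (Σa)² = 20454 − 18769 = 1685; nΣb² − (Σb)² = 19914 − 18225 = 1689
r = -1587 / √(1685 × 1689) = -1587 / 1686.9988 ≈ -0.941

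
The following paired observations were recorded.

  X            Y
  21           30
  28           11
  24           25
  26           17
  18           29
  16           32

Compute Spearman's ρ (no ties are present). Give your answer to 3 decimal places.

Rank X: 3, 6, 4, 5, 2, 1
Rank Y: 5, 1, 3, 2, 4, 6
d = rank(X) − rank(Y): -2, 5, 1, 3, -2, -5; Σd² = 68
ρ = 1 − 6Σd² / [n(n²−1)] = 1 − 6×68 / (6×35) = 1 − 408/210 ≈ -0.943

-0.943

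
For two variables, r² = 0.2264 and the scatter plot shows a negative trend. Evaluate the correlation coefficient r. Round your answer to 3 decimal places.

|r| = √0.2264 = 0.476
The association is negative, so r = −0.476.

-0.476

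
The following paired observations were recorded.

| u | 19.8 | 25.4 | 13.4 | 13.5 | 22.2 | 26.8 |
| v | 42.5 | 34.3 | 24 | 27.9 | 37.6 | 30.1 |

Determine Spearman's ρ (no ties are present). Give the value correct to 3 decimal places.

0.429

Rank u: 3, 5, 1, 2, 4, 6
Rank v: 6, 4, 1, 2, 5, 3
d = rank(u) − rank(v): -3, 1, 0, 0, -1, 3; Σd² = 20
ρ = 1 − 6Σd² / [n(n²−1)] = 1 − 6×20 / (6×35) = 1 − 120/210 ≈ 0.429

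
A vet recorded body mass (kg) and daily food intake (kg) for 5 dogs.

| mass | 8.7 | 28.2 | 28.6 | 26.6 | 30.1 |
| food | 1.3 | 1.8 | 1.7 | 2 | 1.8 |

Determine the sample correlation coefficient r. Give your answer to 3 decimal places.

n = 5, Σx = 122.2, Σy = 8.6, Σx² = 3302.46, Σy² = 15.06, Σxy = 218.07
nΣxy − ΣxΣy = 1090.35 − 1050.92 = 39.43
nΣx² − (Σx)² = 16512.3 − 14932.84 = 1579.46; nΣy² − (Σy)² = 75.3 − 73.96 = 1.34
r = 39.43 / √(1579.46 × 1.34) = 39.43 / 46.0052 ≈ 0.857

0.857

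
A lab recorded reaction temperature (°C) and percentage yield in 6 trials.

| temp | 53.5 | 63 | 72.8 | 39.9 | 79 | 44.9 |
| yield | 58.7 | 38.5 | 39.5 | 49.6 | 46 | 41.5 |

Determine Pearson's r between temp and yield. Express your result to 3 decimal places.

n = 6, Σx = 353.1, Σy = 273.8, Σx² = 21980.11, Σy² = 12786.6, Σxy = 15917.94
nΣxy − ΣxΣy = 95507.64 − 96678.78 = -1171.14
nΣx² − (Σx)² = 131880.66 − 124679.61 = 7201.05; nΣy² − (Σy)² = 76719.6 − 74966.44 = 1753.16
r = -1171.14 / √(7201.05 × 1753.16) = -1171.14 / 3553.1103 ≈ -0.330

-0.330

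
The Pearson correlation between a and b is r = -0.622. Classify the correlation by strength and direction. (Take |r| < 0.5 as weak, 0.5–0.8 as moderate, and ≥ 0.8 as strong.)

r = -0.622 < 0 so the relationship is negative.
|r| = 0.622, which falls in the moderate range.

moderate negative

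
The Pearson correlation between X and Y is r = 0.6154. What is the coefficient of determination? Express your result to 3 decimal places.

0.379

r² = (0.6154)² = 0.379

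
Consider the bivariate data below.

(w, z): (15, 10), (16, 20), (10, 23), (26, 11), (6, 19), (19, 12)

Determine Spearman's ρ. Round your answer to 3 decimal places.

-0.429

Rank w: 3, 4, 2, 6, 1, 5
Rank z: 1, 5, 6, 2, 4, 3
d = rank(w) − rank(z): 2, -1, -4, 4, -3, 2; Σd² = 50
ρ = 1 − 6Σd² / [n(n²−1)] = 1 − 6×50 / (6×35) = 1 − 300/210 ≈ -0.429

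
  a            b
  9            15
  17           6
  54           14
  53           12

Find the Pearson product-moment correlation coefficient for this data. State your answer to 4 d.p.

n = 4, Σa = 133, Σb = 47, Σa² = 6095, Σb² = 601, Σab = 1629
nΣab − ΣaΣb = 6516 − 6251 = 265
nΣa² − (Σa)² = 24380 − 17689 = 6691; nΣb² − (Σb)² = 2404 − 2209 = 195
r = 265 / √(6691 × 195) = 265 / 1142.2543 ≈ 0.2320

0.2320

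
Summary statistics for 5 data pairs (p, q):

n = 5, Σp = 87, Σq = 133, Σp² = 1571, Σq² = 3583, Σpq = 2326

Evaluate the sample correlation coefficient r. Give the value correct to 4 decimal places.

0.2321

r = (nΣpq − ΣpΣq) / √[(nΣp² − (Σp)²)(nΣq² − (Σq)²)]
Numerator: 5×2326 − 87×133 = 59
Denominator: √[(7855 − 7569)(17915 − 17689)] = √[286 × 226] = 254.2361
r = 59 / 254.2361 ≈ 0.2321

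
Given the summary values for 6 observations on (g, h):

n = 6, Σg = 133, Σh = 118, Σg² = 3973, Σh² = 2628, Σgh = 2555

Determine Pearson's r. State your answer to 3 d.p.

r = (nΣgh − ΣgΣh) / √[(nΣg² − (Σg)²)(nΣh² − (Σh)²)]
Numerator: 6×2555 − 133×118 = -364
Denominator: √[(23838 − 17689)(15768 − 13924)] = √[6149 × 1844] = 3367.3069
r = -364 / 3367.3069 ≈ -0.108

-0.108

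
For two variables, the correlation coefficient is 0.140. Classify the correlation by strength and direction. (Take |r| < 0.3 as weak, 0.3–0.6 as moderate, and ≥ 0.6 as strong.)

r = 0.140 > 0 so the relationship is positive.
|r| = 0.140, which falls in the weak range.

weak positive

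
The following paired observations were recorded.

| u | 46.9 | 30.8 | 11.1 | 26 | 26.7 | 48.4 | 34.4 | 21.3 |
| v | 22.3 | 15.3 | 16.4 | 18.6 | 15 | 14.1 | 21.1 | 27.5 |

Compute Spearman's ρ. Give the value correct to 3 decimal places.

Rank u: 7, 5, 1, 3, 4, 8, 6, 2
Rank v: 7, 3, 4, 5, 2, 1, 6, 8
d = rank(u) − rank(v): 0, 2, -3, -2, 2, 7, 0, -6; Σd² = 106
ρ = 1 − 6Σd² / [n(n²−1)] = 1 − 6×106 / (8×63) = 1 − 636/504 ≈ -0.262

-0.262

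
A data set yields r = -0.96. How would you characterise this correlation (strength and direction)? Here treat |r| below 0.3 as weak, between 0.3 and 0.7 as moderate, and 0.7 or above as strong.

strong negative

r = -0.96 < 0 so the relationship is negative.
|r| = 0.96, which falls in the strong range.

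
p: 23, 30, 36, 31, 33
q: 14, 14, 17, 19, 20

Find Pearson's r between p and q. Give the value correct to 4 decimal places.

0.6085

n = 5, Σp = 153, Σq = 84, Σp² = 4775, Σq² = 1442, Σpq = 2603
nΣpq − ΣpΣq = 13015 − 12852 = 163
nΣp² − (Σp)² = 23875 − 23409 = 466; nΣq² − (Σq)² = 7210 − 7056 = 154
r = 163 / √(466 × 154) = 163 / 267.8880 ≈ 0.6085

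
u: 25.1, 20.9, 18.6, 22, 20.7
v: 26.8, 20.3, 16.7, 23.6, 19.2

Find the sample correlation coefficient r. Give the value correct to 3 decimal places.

n = 5, Σu = 107.3, Σv = 106.6, Σu² = 2325.27, Σv² = 2334.82, Σuv = 2324.21
nΣuv − ΣuΣv = 11621.05 − 11438.18 = 182.87
nΣu² − (Σu)² = 11626.35 − 11513.29 = 113.06; nΣv² − (Σv)² = 11674.1 − 11363.56 = 310.54
r = 182.87 / √(113.06 × 310.54) = 182.87 / 187.3757 ≈ 0.976

0.976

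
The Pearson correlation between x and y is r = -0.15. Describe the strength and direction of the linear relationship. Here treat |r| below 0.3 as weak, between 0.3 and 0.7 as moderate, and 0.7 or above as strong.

weak negative

r = -0.15 < 0 so the relationship is negative.
|r| = 0.15, which falls in the weak range.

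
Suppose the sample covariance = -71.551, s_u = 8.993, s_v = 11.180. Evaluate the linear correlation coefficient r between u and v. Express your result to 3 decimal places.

-0.712

r = Cov(u,v) / (s_u · s_v) = -71.551 / (8.993 × 11.180)
  = -71.551 / 100.5417 ≈ -0.712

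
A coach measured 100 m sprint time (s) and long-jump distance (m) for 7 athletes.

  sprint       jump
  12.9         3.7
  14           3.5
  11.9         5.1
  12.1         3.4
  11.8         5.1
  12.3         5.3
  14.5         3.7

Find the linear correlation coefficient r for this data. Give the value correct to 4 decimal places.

-0.6212

n = 7, Σx = 89.5, Σy = 29.8, Σx² = 1151.21, Σy² = 131.3, Σxy = 377.58
nΣxy − ΣxΣy = 2643.06 − 2667.1 = -24.04
nΣx² − (Σx)² = 8058.47 − 8010.25 = 48.22; nΣy² − (Σy)² = 919.1 − 888.04 = 31.06
r = -24.04 / √(48.22 × 31.06) = -24.04 / 38.7003 ≈ -0.6212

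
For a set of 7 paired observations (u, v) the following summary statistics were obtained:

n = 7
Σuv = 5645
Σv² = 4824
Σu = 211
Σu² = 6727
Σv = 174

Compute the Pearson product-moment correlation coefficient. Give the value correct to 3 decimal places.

0.935

r = (nΣuv − ΣuΣv) / √[(nΣu² − (Σu)²)(nΣv² − (Σv)²)]
Numerator: 7×5645 − 211×174 = 2801
Denominator: √[(47089 − 44521)(33768 − 30276)] = √[2568 × 3492] = 2994.5711
r = 2801 / 2994.5711 ≈ 0.935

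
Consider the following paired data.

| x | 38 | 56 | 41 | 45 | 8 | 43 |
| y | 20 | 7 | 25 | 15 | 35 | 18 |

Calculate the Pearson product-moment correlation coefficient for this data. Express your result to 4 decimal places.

-0.9336

n = 6, Σx = 231, Σy = 120, Σx² = 10199, Σy² = 2848, Σxy = 3906
nΣxy − ΣxΣy = 23436 − 27720 = -4284
nΣx² − (Σx)² = 61194 − 53361 = 7833; nΣy² − (Σy)² = 17088 − 14400 = 2688
r = -4284 / √(7833 × 2688) = -4284 / 4588.5841 ≈ -0.9336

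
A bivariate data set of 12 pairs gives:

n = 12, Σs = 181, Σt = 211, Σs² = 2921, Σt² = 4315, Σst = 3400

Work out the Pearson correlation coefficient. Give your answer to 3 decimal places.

r = (nΣst − ΣsΣt) / √[(nΣs² − (Σs)²)(nΣt² − (Σt)²)]
Numerator: 12×3400 − 181×211 = 2609
Denominator: √[(35052 − 32761)(51780 − 44521)] = √[2291 × 7259] = 4078.0349
r = 2609 / 4078.0349 ≈ 0.640

0.640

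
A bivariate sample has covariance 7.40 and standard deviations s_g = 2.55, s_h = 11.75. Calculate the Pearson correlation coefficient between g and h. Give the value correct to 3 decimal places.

r = Cov(g,h) / (s_g · s_h) = 7.40 / (2.55 × 11.75)
  = 7.40 / 29.9625 ≈ 0.247

0.247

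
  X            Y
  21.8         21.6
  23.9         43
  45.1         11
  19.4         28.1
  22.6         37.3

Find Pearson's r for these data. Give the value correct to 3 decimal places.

-0.681

n = 5, ΣX = 132.8, ΣY = 141, ΣX² = 3967.58, ΣY² = 4617.46, ΣXY = 3382.8
nΣXY − ΣXΣY = 16914 − 18724.8 = -1810.8
nΣX² − (ΣX)² = 19837.9 − 17635.84 = 2202.06; nΣY² − (ΣY)² = 23087.3 − 19881 = 3206.3
r = -1810.8 / √(2202.06 × 3206.3) = -1810.8 / 2657.1535 ≈ -0.681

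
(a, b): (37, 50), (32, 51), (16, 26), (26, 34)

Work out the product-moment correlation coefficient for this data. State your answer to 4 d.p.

0.9440

n = 4, Σa = 111, Σb = 161, Σa² = 3325, Σb² = 6933, Σab = 4782
nΣab − ΣaΣb = 19128 − 17871 = 1257
nΣa² − (Σa)² = 13300 − 12321 = 979; nΣb² − (Σb)² = 27732 − 25921 = 1811
r = 1257 / √(979 × 1811) = 1257 / 1331.5288 ≈ 0.9440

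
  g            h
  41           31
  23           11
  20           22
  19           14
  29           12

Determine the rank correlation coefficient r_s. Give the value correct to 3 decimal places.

Rank g: 5, 3, 2, 1, 4
Rank h: 5, 1, 4, 3, 2
d = rank(g) − rank(h): 0, 2, -2, -2, 2; Σd² = 16
ρ = 1 − 6Σd² / [n(n²−1)] = 1 − 6×16 / (5×24) = 1 − 96/120 ≈ 0.200

0.200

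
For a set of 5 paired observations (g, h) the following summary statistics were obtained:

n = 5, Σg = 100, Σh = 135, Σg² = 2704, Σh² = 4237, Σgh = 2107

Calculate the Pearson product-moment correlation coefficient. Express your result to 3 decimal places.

r = (nΣgh − ΣgΣh) / √[(nΣg² − (Σg)²)(nΣh² − (Σh)²)]
Numerator: 5×2107 − 100×135 = -2965
Denominator: √[(13520 − 10000)(21185 − 18225)] = √[3520 × 2960] = 3227.8786
r = -2965 / 3227.8786 ≈ -0.919

-0.919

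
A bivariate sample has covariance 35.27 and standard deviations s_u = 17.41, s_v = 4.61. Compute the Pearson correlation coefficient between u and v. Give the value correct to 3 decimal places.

0.439

r = Cov(u,v) / (s_u · s_v) = 35.27 / (17.41 × 4.61)
  = 35.27 / 80.2601 ≈ 0.439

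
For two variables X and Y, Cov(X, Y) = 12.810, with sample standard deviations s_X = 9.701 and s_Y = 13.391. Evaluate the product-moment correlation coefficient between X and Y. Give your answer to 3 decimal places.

0.099

r = Cov(X,Y) / (s_X · s_Y) = 12.810 / (9.701 × 13.391)
  = 12.810 / 129.9061 ≈ 0.099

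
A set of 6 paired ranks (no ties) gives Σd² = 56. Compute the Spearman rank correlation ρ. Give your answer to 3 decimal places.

ρ = 1 − 6Σd² / [n(n²−1)] = 1 − 6×56 / (6×35)
  = 1 − 336/210 = 1 − 1.6000 ≈ -0.600

-0.600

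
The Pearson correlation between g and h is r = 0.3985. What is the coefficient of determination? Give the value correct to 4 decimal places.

r² = (0.3985)² = 0.1588

0.1588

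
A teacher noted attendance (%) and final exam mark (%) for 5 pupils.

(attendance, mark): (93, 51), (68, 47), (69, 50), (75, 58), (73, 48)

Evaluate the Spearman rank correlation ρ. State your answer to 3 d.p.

Rank attendance: 5, 1, 2, 4, 3
Rank mark: 4, 1, 3, 5, 2
d = rank(attendance) − rank(mark): 1, 0, -1, -1, 1; Σd² = 4
ρ = 1 − 6Σd² / [n(n²−1)] = 1 − 6×4 / (5×24) = 1 − 24/120 ≈ 0.800

0.800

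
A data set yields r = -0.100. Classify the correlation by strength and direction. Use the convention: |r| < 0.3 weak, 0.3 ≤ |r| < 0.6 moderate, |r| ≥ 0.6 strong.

weak negative

r = -0.100 < 0 so the relationship is negative.
|r| = 0.100, which falls in the weak range.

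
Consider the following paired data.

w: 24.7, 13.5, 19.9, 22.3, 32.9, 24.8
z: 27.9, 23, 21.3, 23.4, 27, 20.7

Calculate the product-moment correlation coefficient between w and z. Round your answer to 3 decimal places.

0.515

n = 6, Σw = 138.1, Σz = 143.3, Σw² = 3383.09, Σz² = 3466.15, Σwz = 3346.98
nΣwz − ΣwΣz = 20081.88 − 19789.73 = 292.15
nΣw² − (Σw)² = 20298.54 − 19071.61 = 1226.93; nΣz² − (Σz)² = 20796.9 − 20534.89 = 262.01
r = 292.15 / √(1226.93 × 262.01) = 292.15 / 566.9814 ≈ 0.515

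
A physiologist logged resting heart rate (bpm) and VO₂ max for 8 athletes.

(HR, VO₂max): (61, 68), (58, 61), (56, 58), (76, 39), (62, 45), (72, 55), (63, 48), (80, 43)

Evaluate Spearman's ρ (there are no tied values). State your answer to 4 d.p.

-0.7857

Rank HR: 3, 2, 1, 7, 4, 6, 5, 8
Rank VO₂max: 8, 7, 6, 1, 3, 5, 4, 2
d = rank(HR) − rank(VO₂max): -5, -5, -5, 6, 1, 1, 1, 6; Σd² = 150
ρ = 1 − 6Σd² / [n(n²−1)] = 1 − 6×150 / (8×63) = 1 − 900/504 ≈ -0.7857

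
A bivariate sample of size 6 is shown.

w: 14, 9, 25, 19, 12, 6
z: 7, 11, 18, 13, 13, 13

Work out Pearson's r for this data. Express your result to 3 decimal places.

0.532

n = 6, Σw = 85, Σz = 75, Σw² = 1443, Σz² = 1001, Σwz = 1128
nΣwz − ΣwΣz = 6768 − 6375 = 393
nΣw² − (Σw)² = 8658 − 7225 = 1433; nΣz² − (Σz)² = 6006 − 5625 = 381
r = 393 / √(1433 × 381) = 393 / 738.8999 ≈ 0.532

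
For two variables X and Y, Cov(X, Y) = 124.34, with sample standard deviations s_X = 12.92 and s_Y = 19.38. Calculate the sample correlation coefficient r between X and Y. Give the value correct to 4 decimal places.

r = Cov(X,Y) / (s_X · s_Y) = 124.34 / (12.92 × 19.38)
  = 124.34 / 250.3896 ≈ 0.4966

0.4966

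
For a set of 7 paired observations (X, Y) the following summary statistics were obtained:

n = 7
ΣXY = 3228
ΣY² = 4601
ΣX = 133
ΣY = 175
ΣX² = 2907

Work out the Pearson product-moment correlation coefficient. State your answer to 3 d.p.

-0.331

r = (nΣXY − ΣXΣY) / √[(nΣX² − (ΣX)²)(nΣY² − (ΣY)²)]
Numerator: 7×3228 − 133×175 = -679
Denominator: √[(20349 − 17689)(32207 − 30625)] = √[2660 × 1582] = 2051.3703
r = -679 / 2051.3703 ≈ -0.331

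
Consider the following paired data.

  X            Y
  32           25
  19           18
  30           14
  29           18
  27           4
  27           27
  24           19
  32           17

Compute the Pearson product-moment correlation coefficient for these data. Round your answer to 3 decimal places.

0.075

n = 8, ΣX = 220, ΣY = 142, ΣX² = 6184, ΣY² = 2864, ΣXY = 3921
nΣXY − ΣXΣY = 31368 − 31240 = 128
nΣX² − (ΣX)² = 49472 − 48400 = 1072; nΣY² − (ΣY)² = 22912 − 20164 = 2748
r = 128 / √(1072 × 2748) = 128 / 1716.3496 ≈ 0.075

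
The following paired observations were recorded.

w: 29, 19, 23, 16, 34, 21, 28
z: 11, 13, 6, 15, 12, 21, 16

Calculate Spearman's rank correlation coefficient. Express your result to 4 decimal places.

Rank w: 6, 2, 4, 1, 7, 3, 5
Rank z: 2, 4, 1, 5, 3, 7, 6
d = rank(w) − rank(z): 4, -2, 3, -4, 4, -4, -1; Σd² = 78
ρ = 1 − 6Σd² / [n(n²−1)] = 1 − 6×78 / (7×48) = 1 − 468/336 ≈ -0.3929

-0.3929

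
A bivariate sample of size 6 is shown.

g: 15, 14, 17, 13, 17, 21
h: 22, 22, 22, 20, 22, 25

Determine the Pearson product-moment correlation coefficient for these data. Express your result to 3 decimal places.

0.910

n = 6, Σg = 97, Σh = 133, Σg² = 1609, Σh² = 2961, Σgh = 2171
nΣgh − ΣgΣh = 13026 − 12901 = 125
nΣg² − (Σg)² = 9654 − 9409 = 245; nΣh² − (Σh)² = 17766 − 17689 = 77
r = 125 / √(245 × 77) = 125 / 137.3499 ≈ 0.910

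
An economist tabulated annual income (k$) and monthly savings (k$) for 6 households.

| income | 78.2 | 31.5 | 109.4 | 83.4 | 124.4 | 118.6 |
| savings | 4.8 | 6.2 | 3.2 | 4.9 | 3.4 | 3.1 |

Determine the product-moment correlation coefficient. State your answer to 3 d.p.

-0.969

n = 6, Σx = 545.5, Σy = 25.6, Σx² = 55572.73, Σy² = 116.9, Σxy = 2120.02
nΣxy − ΣxΣy = 12720.12 − 13964.8 = -1244.68
nΣx² − (Σx)² = 333436.38 − 297570.25 = 35866.13; nΣy² − (Σy)² = 701.4 − 655.36 = 46.04
r = -1244.68 / √(35866.13 × 46.04) = -1244.68 / 1285.0201 ≈ -0.969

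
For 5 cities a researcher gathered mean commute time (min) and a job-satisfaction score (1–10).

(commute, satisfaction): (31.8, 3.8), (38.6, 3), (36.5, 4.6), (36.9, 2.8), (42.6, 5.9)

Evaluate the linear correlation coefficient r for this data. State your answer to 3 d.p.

n = 5, Σx = 186.4, Σy = 20.1, Σx² = 7009.82, Σy² = 87.25, Σxy = 759.2
nΣxy − ΣxΣy = 3796 − 3746.64 = 49.36
nΣx² − (Σx)² = 35049.1 − 34744.96 = 304.14; nΣy² − (Σy)² = 436.25 − 404.01 = 32.24
r = 49.36 / √(304.14 × 32.24) = 49.36 / 99.0226 ≈ 0.498

0.498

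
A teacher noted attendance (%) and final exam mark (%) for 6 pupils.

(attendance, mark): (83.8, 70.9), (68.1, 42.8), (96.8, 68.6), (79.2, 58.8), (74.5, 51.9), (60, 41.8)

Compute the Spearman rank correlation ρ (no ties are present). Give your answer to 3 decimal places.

0.943

Rank attendance: 5, 2, 6, 4, 3, 1
Rank mark: 6, 2, 5, 4, 3, 1
d = rank(attendance) − rank(mark): -1, 0, 1, 0, 0, 0; Σd² = 2
ρ = 1 − 6Σd² / [n(n²−1)] = 1 − 6×2 / (6×35) = 1 − 12/210 ≈ 0.943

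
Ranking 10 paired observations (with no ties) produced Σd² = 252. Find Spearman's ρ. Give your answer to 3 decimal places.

ρ = 1 − 6Σd² / [n(n²−1)] = 1 − 6×252 / (10×99)
  = 1 − 1512/990 = 1 − 1.5273 ≈ -0.527

-0.527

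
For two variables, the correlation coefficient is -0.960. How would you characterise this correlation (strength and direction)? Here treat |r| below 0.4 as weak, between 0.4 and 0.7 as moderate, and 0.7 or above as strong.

strong negative

r = -0.960 < 0 so the relationship is negative.
|r| = 0.960, which falls in the strong range.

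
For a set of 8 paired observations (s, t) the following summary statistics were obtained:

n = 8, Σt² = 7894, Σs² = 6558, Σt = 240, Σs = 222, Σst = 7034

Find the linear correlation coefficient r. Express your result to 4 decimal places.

r = (nΣst − ΣsΣt) / √[(nΣs² − (Σs)²)(nΣt² − (Σt)²)]
Numerator: 8×7034 − 222×240 = 2992
Denominator: √[(52464 − 49284)(63152 − 57600)] = √[3180 × 5552] = 4201.8282
r = 2992 / 4201.8282 ≈ 0.7121

0.7121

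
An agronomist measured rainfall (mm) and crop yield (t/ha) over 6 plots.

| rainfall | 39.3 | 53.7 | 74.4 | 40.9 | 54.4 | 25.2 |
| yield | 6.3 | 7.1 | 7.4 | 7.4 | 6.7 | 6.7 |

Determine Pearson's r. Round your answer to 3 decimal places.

0.520

n = 6, Σx = 287.9, Σy = 41.6, Σx² = 15230.75, Σy² = 289.4, Σxy = 2015.4
nΣxy − ΣxΣy = 12092.4 − 11976.64 = 115.76
nΣx² − (Σx)² = 91384.5 − 82886.41 = 8498.09; nΣy² − (Σy)² = 1736.4 − 1730.56 = 5.84
r = 115.76 / √(8498.09 × 5.84) = 115.76 / 222.7753 ≈ 0.520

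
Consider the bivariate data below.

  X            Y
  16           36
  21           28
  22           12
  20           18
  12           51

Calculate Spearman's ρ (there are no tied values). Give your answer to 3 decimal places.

-0.900

Rank X: 2, 4, 5, 3, 1
Rank Y: 4, 3, 1, 2, 5
d = rank(X) − rank(Y): -2, 1, 4, 1, -4; Σd² = 38
ρ = 1 − 6Σd² / [n(n²−1)] = 1 − 6×38 / (5×24) = 1 − 228/120 ≈ -0.900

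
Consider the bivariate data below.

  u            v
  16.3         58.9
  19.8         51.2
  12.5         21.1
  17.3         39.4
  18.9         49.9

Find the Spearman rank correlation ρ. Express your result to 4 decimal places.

0.4000

Rank u: 2, 5, 1, 3, 4
Rank v: 5, 4, 1, 2, 3
d = rank(u) − rank(v): -3, 1, 0, 1, 1; Σd² = 12
ρ = 1 − 6Σd² / [n(n²−1)] = 1 − 6×12 / (5×24) = 1 − 72/120 ≈ 0.4000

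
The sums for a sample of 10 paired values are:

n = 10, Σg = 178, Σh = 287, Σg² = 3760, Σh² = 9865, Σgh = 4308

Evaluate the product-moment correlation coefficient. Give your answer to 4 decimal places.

r = (nΣgh − ΣgΣh) / √[(nΣg² − (Σg)²)(nΣh² − (Σh)²)]
Numerator: 10×4308 − 178×287 = -8006
Denominator: √[(37600 − 31684)(98650 − 82369)] = √[5916 × 16281] = 9814.1936
r = -8006 / 9814.1936 ≈ -0.8158

-0.8158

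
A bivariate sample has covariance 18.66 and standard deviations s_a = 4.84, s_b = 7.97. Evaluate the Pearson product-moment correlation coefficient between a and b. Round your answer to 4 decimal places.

0.4837

r = Cov(a,b) / (s_a · s_b) = 18.66 / (4.84 × 7.97)
  = 18.66 / 38.5748 ≈ 0.4837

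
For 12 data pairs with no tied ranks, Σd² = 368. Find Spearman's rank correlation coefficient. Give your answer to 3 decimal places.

ρ = 1 − 6Σd² / [n(n²−1)] = 1 − 6×368 / (12×143)
  = 1 − 2208/1716 = 1 − 1.2867 ≈ -0.287

-0.287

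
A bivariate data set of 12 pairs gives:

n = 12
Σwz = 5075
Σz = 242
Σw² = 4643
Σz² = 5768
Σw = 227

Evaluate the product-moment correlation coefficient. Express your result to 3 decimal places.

r = (nΣwz − ΣwΣz) / √[(nΣw² − (Σw)²)(nΣz² − (Σz)²)]
Numerator: 12×5075 − 227×242 = 5966
Denominator: √[(55716 − 51529)(69216 − 58564)] = √[4187 × 10652] = 6678.3175
r = 5966 / 6678.3175 ≈ 0.893

0.893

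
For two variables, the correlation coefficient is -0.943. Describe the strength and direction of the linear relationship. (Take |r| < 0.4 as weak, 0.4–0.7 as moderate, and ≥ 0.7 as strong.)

r = -0.943 < 0 so the relationship is negative.
|r| = 0.943, which falls in the strong range.

strong negative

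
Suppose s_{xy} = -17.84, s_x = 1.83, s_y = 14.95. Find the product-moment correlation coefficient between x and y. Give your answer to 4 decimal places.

-0.6521

r = Cov(x,y) / (s_x · s_y) = -17.84 / (1.83 × 14.95)
  = -17.84 / 27.3585 ≈ -0.6521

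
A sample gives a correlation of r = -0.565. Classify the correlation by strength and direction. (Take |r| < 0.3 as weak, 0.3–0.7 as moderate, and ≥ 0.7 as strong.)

r = -0.565 < 0 so the relationship is negative.
|r| = 0.565, which falls in the moderate range.

moderate negative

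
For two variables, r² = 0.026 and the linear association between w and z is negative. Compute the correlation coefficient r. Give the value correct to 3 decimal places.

-0.161

|r| = √0.026 = 0.161
The association is negative, so r = −0.161.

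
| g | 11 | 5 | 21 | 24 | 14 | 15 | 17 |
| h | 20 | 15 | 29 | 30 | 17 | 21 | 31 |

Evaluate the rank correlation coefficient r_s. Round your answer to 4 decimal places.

Rank g: 2, 1, 6, 7, 3, 4, 5
Rank h: 3, 1, 5, 6, 2, 4, 7
d = rank(g) − rank(h): -1, 0, 1, 1, 1, 0, -2; Σd² = 8
ρ = 1 − 6Σd² / [n(n²−1)] = 1 − 6×8 / (7×48) = 1 − 48/336 ≈ 0.8571

0.8571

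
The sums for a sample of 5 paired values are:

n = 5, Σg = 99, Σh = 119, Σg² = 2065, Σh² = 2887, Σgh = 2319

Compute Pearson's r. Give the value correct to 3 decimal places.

-0.491

r = (nΣgh − ΣgΣh) / √[(nΣg² − (Σg)²)(nΣh² − (Σh)²)]
Numerator: 5×2319 − 99×119 = -186
Denominator: √[(10325 − 9801)(14435 − 14161)] = √[524 × 274] = 378.9142
r = -186 / 378.9142 ≈ -0.491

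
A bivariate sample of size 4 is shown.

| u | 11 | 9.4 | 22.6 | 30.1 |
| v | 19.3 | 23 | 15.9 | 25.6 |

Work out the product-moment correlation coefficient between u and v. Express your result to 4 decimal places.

n = 4, Σu = 73.1, Σv = 83.8, Σu² = 1626.13, Σv² = 1809.66, Σuv = 1558.4
nΣuv − ΣuΣv = 6233.6 − 6125.78 = 107.82
nΣu² − (Σu)² = 6504.52 − 5343.61 = 1160.91; nΣv² − (Σv)² = 7238.64 − 7022.44 = 216.2
r = 107.82 / √(1160.91 × 216.2) = 107.82 / 500.9878 ≈ 0.2152

0.2152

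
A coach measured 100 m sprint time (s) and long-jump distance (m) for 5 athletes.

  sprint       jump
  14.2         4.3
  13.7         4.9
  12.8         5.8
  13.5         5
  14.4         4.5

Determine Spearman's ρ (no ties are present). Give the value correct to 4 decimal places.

-0.9000

Rank sprint: 4, 3, 1, 2, 5
Rank jump: 1, 3, 5, 4, 2
d = rank(sprint) − rank(jump): 3, 0, -4, -2, 3; Σd² = 38
ρ = 1 − 6Σd² / [n(n²−1)] = 1 − 6×38 / (5×24) = 1 − 228/120 ≈ -0.9000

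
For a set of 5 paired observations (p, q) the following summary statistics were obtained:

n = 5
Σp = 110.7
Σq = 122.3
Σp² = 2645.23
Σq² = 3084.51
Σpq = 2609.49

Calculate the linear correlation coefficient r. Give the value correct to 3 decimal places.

-0.730

r = (nΣpq − ΣpΣq) / √[(nΣp² − (Σp)²)(nΣq² − (Σq)²)]
Numerator: 5×2609.49 − 110.7×122.3 = -491.16
Denominator: √[(13226.15 − 12254.49)(15422.55 − 14957.29)] = √[971.66 × 465.26] = 672.3649
r = -491.16 / 672.3649 ≈ -0.730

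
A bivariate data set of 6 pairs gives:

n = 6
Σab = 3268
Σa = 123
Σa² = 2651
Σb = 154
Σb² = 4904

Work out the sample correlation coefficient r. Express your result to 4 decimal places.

r = (nΣab − ΣaΣb) / √[(nΣa² − (Σa)²)(nΣb² − (Σb)²)]
Numerator: 6×3268 − 123×154 = 666
Denominator: √[(15906 − 15129)(29424 − 23716)] = √[777 × 5708] = 2105.9715
r = 666 / 2105.9715 ≈ 0.3162

0.3162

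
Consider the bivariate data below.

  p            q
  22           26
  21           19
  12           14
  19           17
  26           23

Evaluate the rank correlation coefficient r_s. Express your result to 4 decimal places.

Rank p: 4, 3, 1, 2, 5
Rank q: 5, 3, 1, 2, 4
d = rank(p) − rank(q): -1, 0, 0, 0, 1; Σd² = 2
ρ = 1 − 6Σd² / [n(n²−1)] = 1 − 6×2 / (5×24) = 1 − 12/120 ≈ 0.9000

0.9000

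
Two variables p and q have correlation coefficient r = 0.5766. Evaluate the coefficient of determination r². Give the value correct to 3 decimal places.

0.332

r² = (0.5766)² = 0.332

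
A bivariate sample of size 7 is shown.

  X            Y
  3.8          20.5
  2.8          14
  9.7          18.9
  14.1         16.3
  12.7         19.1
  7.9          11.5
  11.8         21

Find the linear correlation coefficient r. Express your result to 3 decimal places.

0.250

n = 7, ΣX = 62.8, ΣY = 121.3, ΣX² = 678.12, ΣY² = 2177.21, ΣXY = 1111.48
nΣXY − ΣXΣY = 7780.36 − 7617.64 = 162.72
nΣX² − (ΣX)² = 4746.84 − 3943.84 = 803; nΣY² − (ΣY)² = 15240.47 − 14713.69 = 526.78
r = 162.72 / √(803 × 526.78) = 162.72 / 650.3878 ≈ 0.250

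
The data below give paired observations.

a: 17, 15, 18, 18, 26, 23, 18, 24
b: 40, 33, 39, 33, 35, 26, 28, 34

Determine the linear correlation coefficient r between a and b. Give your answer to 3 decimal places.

-0.209

n = 8, Σa = 159, Σb = 268, Σa² = 3267, Σb² = 9140, Σab = 5299
nΣab − ΣaΣb = 42392 − 42612 = -220
nΣa² − (Σa)² = 26136 − 25281 = 855; nΣb² − (Σb)² = 73120 − 71824 = 1296
r = -220 / √(855 × 1296) = -220 / 1052.6538 ≈ -0.209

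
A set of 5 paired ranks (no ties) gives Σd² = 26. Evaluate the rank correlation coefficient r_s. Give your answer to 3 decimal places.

-0.300

ρ = 1 − 6Σd² / [n(n²−1)] = 1 − 6×26 / (5×24)
  = 1 − 156/120 = 1 − 1.3000 ≈ -0.300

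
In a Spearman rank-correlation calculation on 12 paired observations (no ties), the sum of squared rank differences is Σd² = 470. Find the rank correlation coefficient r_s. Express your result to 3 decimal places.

ρ = 1 − 6Σd² / [n(n²−1)] = 1 − 6×470 / (12×143)
  = 1 − 2820/1716 = 1 − 1.6434 ≈ -0.643

-0.643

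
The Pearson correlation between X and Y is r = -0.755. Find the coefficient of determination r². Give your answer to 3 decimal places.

r² = (-0.755)² = 0.570

0.570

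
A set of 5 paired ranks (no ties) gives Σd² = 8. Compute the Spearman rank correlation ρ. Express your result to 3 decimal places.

ρ = 1 − 6Σd² / [n(n²−1)] = 1 − 6×8 / (5×24)
  = 1 − 48/120 = 1 − 0.4000 ≈ 0.600

0.600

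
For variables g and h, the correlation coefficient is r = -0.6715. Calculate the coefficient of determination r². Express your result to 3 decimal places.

0.451

r² = (-0.6715)² = 0.451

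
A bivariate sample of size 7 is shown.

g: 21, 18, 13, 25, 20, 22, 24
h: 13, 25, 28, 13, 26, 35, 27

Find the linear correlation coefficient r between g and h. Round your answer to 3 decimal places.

n = 7, Σg = 143, Σh = 167, Σg² = 3019, Σh² = 4377, Σgh = 3350
nΣgh − ΣgΣh = 23450 − 23881 = -431
nΣg² − (Σg)² = 21133 − 20449 = 684; nΣh² − (Σh)² = 30639 − 27889 = 2750
r = -431 / √(684 × 2750) = -431 / 1371.4955 ≈ -0.314

-0.314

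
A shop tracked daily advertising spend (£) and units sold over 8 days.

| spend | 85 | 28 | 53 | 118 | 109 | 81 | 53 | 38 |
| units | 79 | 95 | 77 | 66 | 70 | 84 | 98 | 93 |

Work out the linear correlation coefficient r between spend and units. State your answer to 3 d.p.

-0.864

n = 8, Σx = 565, Σy = 662, Σx² = 47437, Σy² = 55760, Σxy = 44406
nΣxy − ΣxΣy = 355248 − 374030 = -18782
nΣx² − (Σx)² = 379496 − 319225 = 60271; nΣy² − (Σy)² = 446080 − 438244 = 7836
r = -18782 / √(60271 × 7836) = -18782 / 21732.0859 ≈ -0.864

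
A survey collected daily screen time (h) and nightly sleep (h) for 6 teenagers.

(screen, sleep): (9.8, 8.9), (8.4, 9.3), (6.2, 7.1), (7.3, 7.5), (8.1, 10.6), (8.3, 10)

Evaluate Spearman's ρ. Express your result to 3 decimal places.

0.429

Rank screen: 6, 5, 1, 2, 3, 4
Rank sleep: 3, 4, 1, 2, 6, 5
d = rank(screen) − rank(sleep): 3, 1, 0, 0, -3, -1; Σd² = 20
ρ = 1 − 6Σd² / [n(n²−1)] = 1 − 6×20 / (6×35) = 1 − 120/210 ≈ 0.429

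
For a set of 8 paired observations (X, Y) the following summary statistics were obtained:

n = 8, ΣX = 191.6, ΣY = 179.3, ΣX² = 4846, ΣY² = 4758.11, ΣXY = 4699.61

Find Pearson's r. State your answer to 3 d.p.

0.930

r = (nΣXY − ΣXΣY) / √[(nΣX² − (ΣX)²)(nΣY² − (ΣY)²)]
Numerator: 8×4699.61 − 191.6×179.3 = 3243
Denominator: √[(38768 − 36710.56)(38064.88 − 32148.49)] = √[2057.44 × 5916.39] = 3488.9278
r = 3243 / 3488.9278 ≈ 0.930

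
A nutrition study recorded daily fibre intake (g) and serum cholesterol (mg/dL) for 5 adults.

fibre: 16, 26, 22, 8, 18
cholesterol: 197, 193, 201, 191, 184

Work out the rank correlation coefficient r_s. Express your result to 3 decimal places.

Rank fibre: 2, 5, 4, 1, 3
Rank cholesterol: 4, 3, 5, 2, 1
d = rank(fibre) − rank(cholesterol): -2, 2, -1, -1, 2; Σd² = 14
ρ = 1 − 6Σd² / [n(n²−1)] = 1 − 6×14 / (5×24) = 1 − 84/120 ≈ 0.300

0.300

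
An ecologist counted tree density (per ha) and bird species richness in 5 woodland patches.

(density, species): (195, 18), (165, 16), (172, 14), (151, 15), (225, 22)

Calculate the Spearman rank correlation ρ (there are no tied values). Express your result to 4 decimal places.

0.7000

Rank density: 4, 2, 3, 1, 5
Rank species: 4, 3, 1, 2, 5
d = rank(density) − rank(species): 0, -1, 2, -1, 0; Σd² = 6
ρ = 1 − 6Σd² / [n(n²−1)] = 1 − 6×6 / (5×24) = 1 − 36/120 ≈ 0.7000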